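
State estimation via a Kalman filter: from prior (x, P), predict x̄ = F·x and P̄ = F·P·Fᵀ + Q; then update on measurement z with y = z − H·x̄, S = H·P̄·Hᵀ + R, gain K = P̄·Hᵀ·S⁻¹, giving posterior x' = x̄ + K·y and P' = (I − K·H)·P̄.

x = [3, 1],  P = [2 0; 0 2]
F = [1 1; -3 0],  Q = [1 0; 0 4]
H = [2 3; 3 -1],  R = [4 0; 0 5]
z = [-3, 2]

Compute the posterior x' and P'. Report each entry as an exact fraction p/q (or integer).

x̄ = F·x = [4, -9]
P̄ = F·P·Fᵀ + Q = [5 -6; -6 22]
y = z − H·x̄ = [16, -19]
S = H·P̄·Hᵀ + R = [150 -78; -78 108]
K = P̄·Hᵀ·S⁻¹ = [43/562 421/1686; 226/843 -149/843]
x' = x̄ + K·y = [809/1686, -380/281]
P' = (I − K·H)·P̄ = [207/562 -121/843; -121/843 382/843]

x' = [809/1686, -380/281]
P' = [207/562 -121/843; -121/843 382/843]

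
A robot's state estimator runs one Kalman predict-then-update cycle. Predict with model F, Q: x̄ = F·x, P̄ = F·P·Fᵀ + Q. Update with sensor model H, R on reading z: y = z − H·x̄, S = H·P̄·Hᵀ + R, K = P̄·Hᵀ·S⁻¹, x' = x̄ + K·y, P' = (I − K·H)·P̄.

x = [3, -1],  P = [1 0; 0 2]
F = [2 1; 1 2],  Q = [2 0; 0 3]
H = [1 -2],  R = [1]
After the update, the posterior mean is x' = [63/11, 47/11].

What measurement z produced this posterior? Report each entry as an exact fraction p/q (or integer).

z = [-3]

x̄ = F·x = [5, 1]
P̄ = F·P·Fᵀ + Q = [8 6; 6 12]
S = H·P̄·Hᵀ + R = [33]
K = P̄·Hᵀ·S⁻¹ = [-4/33; -6/11]
x' − x̄ = [8/11, 36/11] = K·y
y = (KᵀK)⁻¹·Kᵀ·(x' − x̄) = [-6]
z = y + H·x̄ = [-6] + [3] = [-3]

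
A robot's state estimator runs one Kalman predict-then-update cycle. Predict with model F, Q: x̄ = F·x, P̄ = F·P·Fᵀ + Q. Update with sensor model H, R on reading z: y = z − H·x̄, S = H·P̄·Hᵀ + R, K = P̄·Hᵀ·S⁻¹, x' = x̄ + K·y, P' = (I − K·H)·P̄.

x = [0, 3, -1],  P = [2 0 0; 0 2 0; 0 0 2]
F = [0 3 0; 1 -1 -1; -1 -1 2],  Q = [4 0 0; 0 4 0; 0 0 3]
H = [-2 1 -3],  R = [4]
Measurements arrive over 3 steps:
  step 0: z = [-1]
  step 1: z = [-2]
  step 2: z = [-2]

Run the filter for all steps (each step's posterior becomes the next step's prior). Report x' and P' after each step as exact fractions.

step 0: x̄ = F·x = [9, -2, -5]
step 0: P̄ = F·P·Fᵀ + Q = [22 -6 -6; -6 10 -4; -6 -4 15]
step 0: y = z − H·x̄ = [4]
step 0: S = H·P̄·Hᵀ + R = [213]
step 0: K = P̄·Hᵀ·S⁻¹ = [-32/213; 34/213; -37/213]
step 0: x' = x̄ + K·y = [1789/213, -290/213, -1213/213]
step 0: P' = (I − K·H)·P̄ = [3662/213 -190/213 -2462/213; -190/213 974/213 406/213; -2462/213 406/213 1826/213]
step 1: x̄ = F·x = [-290/71, 3292/213, -3925/213]
step 1: P̄ = F·P·Fᵀ + Q = [3206/71 -1570/71 28/71; -1570/71 13430/213 -14132/213; 28/71 -14132/213 20423/213]
step 1: y = z − H·x̄ = [-17233/213]
step 1: S = H·P̄·Hᵀ + R = [341201/213]
step 1: K = P̄·Hᵀ·S⁻¹ = [-24198/341201; 65246/341201; -75569/341201]
step 1: x' = x̄ + K·y = [564128/341201, -5402/341201, -173396/341201]
step 1: P' = (I − K·H)·P̄ = [12657878/341201 -132554/341201 -8450506/341201; -132554/341201 1527178/341201 510434/341201; -8450506/341201 510434/341201 5904574/341201]
step 2: x̄ = F·x = [-16206/341201, 742926/341201, -905518/341201]
step 2: P̄ = F·P·Fᵀ + Q = [15109406/341201 -6510498/341201 -1121268/341201; -6510498/341201 39641422/341201 -48801800/341201; -1121268/341201 -48801800/341201 70322135/341201]
step 2: y = z − H·x̄ = [-4174294/341201]
step 2: S = H·P̄·Hᵀ + R = [1039740641/341201]
step 2: K = P̄·Hᵀ·S⁻¹ = [-33365506/1039740641; 199067818/1039740641; -257525669/1039740641]
step 2: x' = x̄ + K·y = [358813118/1039740641, -171503726/1039740641, 391218048/1039740641]
step 2: P' = (I − K·H)·P̄ = [42780081210/1039740641 -372891310/1039740641 -28599863902/1039740641; -372891310/1039740641 4656496778/1039740641 1535336042/1039740641; -28599863902/1039740641 1535336042/1039740641 19921722174/1039740641]

step 0: x' = [1789/213, -290/213, -1213/213], P' = [3662/213 -190/213 -2462/213; -190/213 974/213 406/213; -2462/213 406/213 1826/213]
step 1: x' = [564128/341201, -5402/341201, -173396/341201], P' = [12657878/341201 -132554/341201 -8450506/341201; -132554/341201 1527178/341201 510434/341201; -8450506/341201 510434/341201 5904574/341201]
step 2: x' = [358813118/1039740641, -171503726/1039740641, 391218048/1039740641], P' = [42780081210/1039740641 -372891310/1039740641 -28599863902/1039740641; -372891310/1039740641 4656496778/1039740641 1535336042/1039740641; -28599863902/1039740641 1535336042/1039740641 19921722174/1039740641]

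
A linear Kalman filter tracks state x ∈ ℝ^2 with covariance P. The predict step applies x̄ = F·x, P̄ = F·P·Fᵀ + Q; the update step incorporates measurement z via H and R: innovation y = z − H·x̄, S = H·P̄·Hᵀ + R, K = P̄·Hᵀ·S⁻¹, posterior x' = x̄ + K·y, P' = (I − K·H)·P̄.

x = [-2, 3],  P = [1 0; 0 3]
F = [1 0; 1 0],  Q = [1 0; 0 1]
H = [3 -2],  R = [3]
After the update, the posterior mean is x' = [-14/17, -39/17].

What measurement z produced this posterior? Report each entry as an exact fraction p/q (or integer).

z = [3]

x̄ = F·x = [-2, -2]
P̄ = F·P·Fᵀ + Q = [2 1; 1 2]
S = H·P̄·Hᵀ + R = [17]
K = P̄·Hᵀ·S⁻¹ = [4/17; -1/17]
x' − x̄ = [20/17, -5/17] = K·y
y = (KᵀK)⁻¹·Kᵀ·(x' − x̄) = [5]
z = y + H·x̄ = [5] + [-2] = [3]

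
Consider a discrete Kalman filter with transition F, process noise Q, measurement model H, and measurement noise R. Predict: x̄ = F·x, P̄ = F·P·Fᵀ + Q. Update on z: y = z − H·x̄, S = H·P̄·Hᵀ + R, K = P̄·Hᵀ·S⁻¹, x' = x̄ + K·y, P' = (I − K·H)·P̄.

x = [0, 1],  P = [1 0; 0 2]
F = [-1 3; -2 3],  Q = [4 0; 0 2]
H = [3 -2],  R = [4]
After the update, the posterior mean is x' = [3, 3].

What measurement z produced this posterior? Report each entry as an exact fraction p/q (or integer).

z = [3]

x̄ = F·x = [3, 3]
P̄ = F·P·Fᵀ + Q = [23 20; 20 24]
S = H·P̄·Hᵀ + R = [67]
K = P̄·Hᵀ·S⁻¹ = [29/67; 12/67]
x' − x̄ = [0, 0] = K·y
y = (KᵀK)⁻¹·Kᵀ·(x' − x̄) = [0]
z = y + H·x̄ = [0] + [3] = [3]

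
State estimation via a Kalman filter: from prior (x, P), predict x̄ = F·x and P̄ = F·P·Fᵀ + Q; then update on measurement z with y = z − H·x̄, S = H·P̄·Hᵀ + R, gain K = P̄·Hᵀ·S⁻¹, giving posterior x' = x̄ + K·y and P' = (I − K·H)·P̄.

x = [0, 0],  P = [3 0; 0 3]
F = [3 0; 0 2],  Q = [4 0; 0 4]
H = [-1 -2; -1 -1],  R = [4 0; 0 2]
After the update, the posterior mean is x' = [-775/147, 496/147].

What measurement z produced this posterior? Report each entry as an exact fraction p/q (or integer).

x̄ = F·x = [0, 0]
P̄ = F·P·Fᵀ + Q = [31 0; 0 16]
S = H·P̄·Hᵀ + R = [99 63; 63 49]
K = P̄·Hᵀ·S⁻¹ = [31/63 -62/49; -40/63 24/49]
x' − x̄ = [-775/147, 496/147] = K·y
y = (KᵀK)⁻¹·Kᵀ·(x' − x̄) = [-3, 3]
z = y + H·x̄ = [-3, 3] + [0, 0] = [-3, 3]

z = [-3, 3]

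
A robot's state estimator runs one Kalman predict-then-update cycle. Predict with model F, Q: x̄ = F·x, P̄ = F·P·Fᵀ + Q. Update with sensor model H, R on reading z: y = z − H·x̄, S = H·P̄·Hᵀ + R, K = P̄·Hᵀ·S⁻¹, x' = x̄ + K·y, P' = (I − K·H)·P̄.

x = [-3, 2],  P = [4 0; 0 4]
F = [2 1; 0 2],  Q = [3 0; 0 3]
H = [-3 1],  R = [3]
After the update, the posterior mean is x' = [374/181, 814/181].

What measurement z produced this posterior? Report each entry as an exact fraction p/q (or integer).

x̄ = F·x = [-4, 4]
P̄ = F·P·Fᵀ + Q = [23 8; 8 19]
S = H·P̄·Hᵀ + R = [181]
K = P̄·Hᵀ·S⁻¹ = [-61/181; -5/181]
x' − x̄ = [1098/181, 90/181] = K·y
y = (KᵀK)⁻¹·Kᵀ·(x' − x̄) = [-18]
z = y + H·x̄ = [-18] + [16] = [-2]

z = [-2]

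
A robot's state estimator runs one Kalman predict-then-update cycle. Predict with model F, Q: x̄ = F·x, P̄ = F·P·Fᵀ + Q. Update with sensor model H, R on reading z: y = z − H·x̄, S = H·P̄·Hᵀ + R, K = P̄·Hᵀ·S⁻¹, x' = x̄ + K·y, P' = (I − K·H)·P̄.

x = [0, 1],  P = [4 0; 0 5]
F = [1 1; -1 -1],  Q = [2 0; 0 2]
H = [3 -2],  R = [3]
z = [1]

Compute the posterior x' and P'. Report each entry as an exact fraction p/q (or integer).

x̄ = F·x = [1, -1]
P̄ = F·P·Fᵀ + Q = [11 -9; -9 11]
y = z − H·x̄ = [-4]
S = H·P̄·Hᵀ + R = [254]
K = P̄·Hᵀ·S⁻¹ = [51/254; -49/254]
x' = x̄ + K·y = [25/127, -29/127]
P' = (I − K·H)·P̄ = [193/254 213/254; 213/254 393/254]

x' = [25/127, -29/127]
P' = [193/254 213/254; 213/254 393/254]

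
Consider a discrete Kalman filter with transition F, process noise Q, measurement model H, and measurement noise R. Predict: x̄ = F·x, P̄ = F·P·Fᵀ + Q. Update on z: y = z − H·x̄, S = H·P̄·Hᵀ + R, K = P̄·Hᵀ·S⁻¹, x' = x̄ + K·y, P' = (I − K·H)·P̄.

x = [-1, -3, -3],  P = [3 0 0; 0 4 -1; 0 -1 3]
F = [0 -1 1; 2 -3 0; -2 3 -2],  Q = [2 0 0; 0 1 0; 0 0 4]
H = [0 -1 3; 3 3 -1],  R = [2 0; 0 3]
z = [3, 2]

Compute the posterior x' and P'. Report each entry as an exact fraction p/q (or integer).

x̄ = F·x = [0, 7, -1]
P̄ = F·P·Fᵀ + Q = [11 15 -23; 15 49 -54; -23 -54 76]
y = z − H·x̄ = [13, -20]
S = H·P̄·Hᵀ + R = [1059 -1167; -1167 1351]
K = P̄·Hᵀ·S⁻¹ = [1461/22940 2977/22940; 2021/68820 4759/22940; 7571/22940 1327/22940]
x' = x̄ + K·y = [-40547/22940, 222473/68820, 48943/22940]
P' = (I − K·H)·P̄ = [74387/22940 -79971/22940 -25683/22940; -79971/22940 286469/68820 32279/22940; -25683/22940 32279/22940 15807/22940]

x' = [-40547/22940, 222473/68820, 48943/22940]
P' = [74387/22940 -79971/22940 -25683/22940; -79971/22940 286469/68820 32279/22940; -25683/22940 32279/22940 15807/22940]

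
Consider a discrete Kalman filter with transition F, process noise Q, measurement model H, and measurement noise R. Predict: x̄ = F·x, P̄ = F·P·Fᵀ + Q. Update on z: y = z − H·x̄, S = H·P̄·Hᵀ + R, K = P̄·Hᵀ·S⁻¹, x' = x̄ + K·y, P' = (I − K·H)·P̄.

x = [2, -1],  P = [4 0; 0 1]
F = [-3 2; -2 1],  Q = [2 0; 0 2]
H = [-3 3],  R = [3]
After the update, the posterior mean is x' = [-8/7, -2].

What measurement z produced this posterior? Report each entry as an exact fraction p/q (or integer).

x̄ = F·x = [-8, -5]
P̄ = F·P·Fᵀ + Q = [42 26; 26 19]
S = H·P̄·Hᵀ + R = [84]
K = P̄·Hᵀ·S⁻¹ = [-4/7; -1/4]
x' − x̄ = [48/7, 3] = K·y
y = (KᵀK)⁻¹·Kᵀ·(x' − x̄) = [-12]
z = y + H·x̄ = [-12] + [9] = [-3]

z = [-3]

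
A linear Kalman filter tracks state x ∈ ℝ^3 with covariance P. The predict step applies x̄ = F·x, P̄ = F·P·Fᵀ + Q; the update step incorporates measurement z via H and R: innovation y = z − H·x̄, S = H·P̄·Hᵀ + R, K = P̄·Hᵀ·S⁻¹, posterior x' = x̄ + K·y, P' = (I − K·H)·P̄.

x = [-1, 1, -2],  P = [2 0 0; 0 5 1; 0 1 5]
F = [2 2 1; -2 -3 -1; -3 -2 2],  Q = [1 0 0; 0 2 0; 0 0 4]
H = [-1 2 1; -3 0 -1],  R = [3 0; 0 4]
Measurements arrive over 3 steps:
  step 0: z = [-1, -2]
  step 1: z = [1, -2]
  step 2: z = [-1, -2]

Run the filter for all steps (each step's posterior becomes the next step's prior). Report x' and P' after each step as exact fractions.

step 0: x̄ = F·x = [-2, 1, -3]
step 0: P̄ = F·P·Fᵀ + Q = [38 -48 -20; -48 66 28; -20 28 54]
step 0: y = z − H·x̄ = [-2, -11]
step 0: S = H·P̄·Hᵀ + R = [703 332; 332 280]
step 0: K = P̄·Hᵀ·S⁻¹ = [-1489/10827 -7477/43308; 274/1203 347/2406; 4301/10827 -19471/43308]
step 0: x' = x̄ + K·y = [7543/43308, -2507/2406, 49849/43308]
step 0: P' = (I − K·H)·P̄ = [12821/21654 761/1203 -23509/21654; 761/1203 760/401 -2977/1203; -23509/21654 -2977/1203 109469/21654]
step 1: x̄ = F·x = [-2813/4812, 2609/1604, 167321/43308]
step 1: P̄ = F·P·Fᵀ + Q = [5473/802 -6741/802 -32201/2406; -6741/802 11935/802 19265/802; -32201/2406 19265/802 1679213/21654]
step 1: y = z − H·x̄ = [-72554/10827, 2377/21654]
step 1: S = H·P̄·Hᵀ + R = [3284596/10827 -302275/10827; -302275/10827 678457/10827]
step 1: K = P̄·Hᵀ·S⁻¹ = [-27258127/197384961 -34474021/197384961; 42553991/197384961 22721834/197384961; 82983481/197384961 -80824514/197384961]
step 1: x' = x̄ + K·y = [253963243/789539844, 153556789/789539844, 790549127/789539844]
step 1: P' = (I − K·H)·P̄ = [187117567/394769922 154564669/394769922 -285560533/394769922; 154564669/394769922 527678647/394769922 -645468679/394769922; -285560533/394769922 -645468679/394769922 1503277711/394769922]
step 2: x̄ = F·x = [535196397/263179948, -439786495/197384961, 512094947/789539844]
step 2: P̄ = F·P·Fᵀ + Q = [756544331/131589974 -432313504/65794987 -1116336383/131589974; -432313504/65794987 2315058734/197384961 3079498904/197384961; -1116336383/131589974 3079498904/197384961 21832215079/394769922]
step 2: y = z − H·x̄ = [318520530/65794987, 937445708/197384961]
step 2: S = H·P̄·Hᵀ + R = [14252693556/65794987 -846667879/65794987; -846667879/65794987 11871968405/197384961]
step 2: K = P̄·Hᵀ·S⁻¹ = [-347243835530/2539053440211 -148091791045/846351146737; 552151089164/2539053440211 97216602348/846351146737; 350630507046/846351146737 -345064999378/846351146737]
step 2: x' = x̄ + K·y = [5489218126021/10156213760844, -1599013313653/2539053440211, 2430223213923/3385404586948]
step 2: P' = (I − K·H)·P̄ = [2396932228493/5078106880422 987515728928/2539053440211 -1212197900133/1692702293474; 987515728928/2539053440211 3386557705690/2539053440211 -1376382138320/846351146737; -1212197900133/1692702293474 -1376382138320/846351146737 6397113695423/1692702293474]

step 0: x' = [7543/43308, -2507/2406, 49849/43308], P' = [12821/21654 761/1203 -23509/21654; 761/1203 760/401 -2977/1203; -23509/21654 -2977/1203 109469/21654]
step 1: x' = [253963243/789539844, 153556789/789539844, 790549127/789539844], P' = [187117567/394769922 154564669/394769922 -285560533/394769922; 154564669/394769922 527678647/394769922 -645468679/394769922; -285560533/394769922 -645468679/394769922 1503277711/394769922]
step 2: x' = [5489218126021/10156213760844, -1599013313653/2539053440211, 2430223213923/3385404586948], P' = [2396932228493/5078106880422 987515728928/2539053440211 -1212197900133/1692702293474; 987515728928/2539053440211 3386557705690/2539053440211 -1376382138320/846351146737; -1212197900133/1692702293474 -1376382138320/846351146737 6397113695423/1692702293474]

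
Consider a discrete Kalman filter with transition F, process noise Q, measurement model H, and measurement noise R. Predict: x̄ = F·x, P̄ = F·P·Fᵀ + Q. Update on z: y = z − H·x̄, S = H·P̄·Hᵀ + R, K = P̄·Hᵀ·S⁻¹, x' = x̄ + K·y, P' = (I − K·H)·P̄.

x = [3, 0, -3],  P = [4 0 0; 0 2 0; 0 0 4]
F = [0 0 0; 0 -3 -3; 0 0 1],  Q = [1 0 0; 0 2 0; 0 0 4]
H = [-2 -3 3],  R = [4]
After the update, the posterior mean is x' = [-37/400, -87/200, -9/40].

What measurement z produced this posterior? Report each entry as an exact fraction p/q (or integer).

z = [1]

x̄ = F·x = [0, 9, -3]
P̄ = F·P·Fᵀ + Q = [1 0 0; 0 56 -12; 0 -12 8]
S = H·P̄·Hᵀ + R = [800]
K = P̄·Hᵀ·S⁻¹ = [-1/400; -51/200; 3/40]
x' − x̄ = [-37/400, -1887/200, 111/40] = K·y
y = (KᵀK)⁻¹·Kᵀ·(x' − x̄) = [37]
z = y + H·x̄ = [37] + [-36] = [1]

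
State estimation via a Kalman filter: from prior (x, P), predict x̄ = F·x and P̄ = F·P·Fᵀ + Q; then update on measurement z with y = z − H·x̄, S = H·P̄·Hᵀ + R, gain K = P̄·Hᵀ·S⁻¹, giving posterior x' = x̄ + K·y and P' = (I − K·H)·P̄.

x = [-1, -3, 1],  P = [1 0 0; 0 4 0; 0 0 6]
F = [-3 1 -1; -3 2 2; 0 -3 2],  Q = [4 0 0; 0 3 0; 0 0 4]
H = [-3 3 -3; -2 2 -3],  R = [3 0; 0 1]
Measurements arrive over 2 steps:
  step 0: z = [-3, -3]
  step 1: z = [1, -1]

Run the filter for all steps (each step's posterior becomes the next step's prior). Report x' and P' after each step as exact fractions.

step 0: x̄ = F·x = [-1, -1, 11]
step 0: P̄ = F·P·Fᵀ + Q = [23 5 -24; 5 52 0; -24 0 64]
step 0: y = z − H·x̄ = [30, 30]
step 0: S = H·P̄·Hᵀ + R = [732 606; 606 549]
step 0: K = P̄·Hᵀ·S⁻¹ = [-51/148 33/74; 6815/11544 -2773/5772; 297/481 -454/481]
step 0: x' = x̄ + K·y = [151/74, 4421/1924, 581/481]
step 0: P' = (I − K·H)·P̄ = [973/74 1727/148 -42/37; 1727/148 160697/11544 799/481; -42/37 799/481 1048/481]
step 1: x̄ = F·x = [-9681/1924, 428/481, -8615/1924]
step 1: P̄ = F·P·Fᵀ + Q = [672905/11544 116035/2886 284821/3848; 116035/2886 104788/1443 32421/962; 284821/3848 32421/962 454315/3848]
step 1: y = z − H·x̄ = [-14525/481, -50555/1924]
step 1: S = H·P̄·Hᵀ + R = [1080204/481 1895437/962; 1895437/962 20194697/11544]
step 1: K = P̄·Hᵀ·S⁻¹ = [48900267/89502409 -68287627/89502409; 249028907/179004818 -142096598/89502409; 49145833/89502409 -77599845/89502409]
step 1: x' = x̄ + K·y = [-132690931/89502409, 53342977/89502409, 154170485/89502409]
step 1: P' = (I − K·H)·P̄ = [1095212490/89502409 1310200918/89502409 166088161/89502409; 1310200918/89502409 3651681753/179004818 391125505/89502409; 166088161/89502409 391125505/89502409 175891511/89502409]

step 0: x' = [151/74, 4421/1924, 581/481], P' = [973/74 1727/148 -42/37; 1727/148 160697/11544 799/481; -42/37 799/481 1048/481]
step 1: x' = [-132690931/89502409, 53342977/89502409, 154170485/89502409], P' = [1095212490/89502409 1310200918/89502409 166088161/89502409; 1310200918/89502409 3651681753/179004818 391125505/89502409; 166088161/89502409 391125505/89502409 175891511/89502409]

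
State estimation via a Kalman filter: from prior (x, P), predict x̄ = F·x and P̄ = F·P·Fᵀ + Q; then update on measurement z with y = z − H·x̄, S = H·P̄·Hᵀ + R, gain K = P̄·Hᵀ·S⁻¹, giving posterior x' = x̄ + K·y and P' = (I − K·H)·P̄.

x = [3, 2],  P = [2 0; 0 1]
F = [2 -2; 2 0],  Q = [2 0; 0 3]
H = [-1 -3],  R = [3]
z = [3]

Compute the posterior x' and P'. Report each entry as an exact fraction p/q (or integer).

x̄ = F·x = [2, 6]
P̄ = F·P·Fᵀ + Q = [14 8; 8 11]
y = z − H·x̄ = [23]
S = H·P̄·Hᵀ + R = [164]
K = P̄·Hᵀ·S⁻¹ = [-19/82; -1/4]
x' = x̄ + K·y = [-273/82, 1/4]
P' = (I − K·H)·P̄ = [213/41 -3/2; -3/2 3/4]

x' = [-273/82, 1/4]
P' = [213/41 -3/2; -3/2 3/4]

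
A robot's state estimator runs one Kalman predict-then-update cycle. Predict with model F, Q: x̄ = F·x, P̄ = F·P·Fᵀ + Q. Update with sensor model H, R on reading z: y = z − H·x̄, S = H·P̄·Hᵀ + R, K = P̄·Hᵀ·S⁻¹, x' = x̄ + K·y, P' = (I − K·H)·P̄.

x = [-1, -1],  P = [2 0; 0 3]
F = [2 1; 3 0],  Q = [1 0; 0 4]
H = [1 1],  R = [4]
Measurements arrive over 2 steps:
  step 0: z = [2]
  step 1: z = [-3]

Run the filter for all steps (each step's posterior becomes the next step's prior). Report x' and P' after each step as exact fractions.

step 0: x̄ = F·x = [-3, -3]
step 0: P̄ = F·P·Fᵀ + Q = [12 12; 12 22]
step 0: y = z − H·x̄ = [8]
step 0: S = H·P̄·Hᵀ + R = [62]
step 0: K = P̄·Hᵀ·S⁻¹ = [12/31; 17/31]
step 0: x' = x̄ + K·y = [3/31, 43/31]
step 0: P' = (I − K·H)·P̄ = [84/31 -36/31; -36/31 104/31]
step 1: x̄ = F·x = [49/31, 9/31]
step 1: P̄ = F·P·Fᵀ + Q = [327/31 396/31; 396/31 880/31]
step 1: y = z − H·x̄ = [-151/31]
step 1: S = H·P̄·Hᵀ + R = [2123/31]
step 1: K = P̄·Hᵀ·S⁻¹ = [723/2123; 116/193]
step 1: x' = x̄ + K·y = [-166/2123, -509/193]
step 1: P' = (I − K·H)·P̄ = [5532/2123 -240/193; -240/193 704/193]

step 0: x' = [3/31, 43/31], P' = [84/31 -36/31; -36/31 104/31]
step 1: x' = [-166/2123, -509/193], P' = [5532/2123 -240/193; -240/193 704/193]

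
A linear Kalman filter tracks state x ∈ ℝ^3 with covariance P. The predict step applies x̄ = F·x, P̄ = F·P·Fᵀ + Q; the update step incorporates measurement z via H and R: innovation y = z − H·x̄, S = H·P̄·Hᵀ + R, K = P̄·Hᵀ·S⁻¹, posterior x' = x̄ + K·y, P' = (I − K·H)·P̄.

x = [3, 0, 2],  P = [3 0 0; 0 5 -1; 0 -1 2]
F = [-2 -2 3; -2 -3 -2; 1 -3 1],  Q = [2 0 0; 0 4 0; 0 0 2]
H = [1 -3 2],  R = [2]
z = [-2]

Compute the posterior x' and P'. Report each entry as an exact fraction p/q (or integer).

x̄ = F·x = [0, -10, 5]
P̄ = F·P·Fᵀ + Q = [64 35 41; 35 57 32; 41 32 58]
y = z − H·x̄ = [-42]
S = H·P̄·Hᵀ + R = [381]
K = P̄·Hᵀ·S⁻¹ = [41/381; -24/127; 61/381]
x' = x̄ + K·y = [-574/127, -262/127, -219/127]
P' = (I − K·H)·P̄ = [22703/381 5429/127 13120/381; 5429/127 5511/127 5528/127; 13120/381 5528/127 18377/381]

x' = [-574/127, -262/127, -219/127]
P' = [22703/381 5429/127 13120/381; 5429/127 5511/127 5528/127; 13120/381 5528/127 18377/381]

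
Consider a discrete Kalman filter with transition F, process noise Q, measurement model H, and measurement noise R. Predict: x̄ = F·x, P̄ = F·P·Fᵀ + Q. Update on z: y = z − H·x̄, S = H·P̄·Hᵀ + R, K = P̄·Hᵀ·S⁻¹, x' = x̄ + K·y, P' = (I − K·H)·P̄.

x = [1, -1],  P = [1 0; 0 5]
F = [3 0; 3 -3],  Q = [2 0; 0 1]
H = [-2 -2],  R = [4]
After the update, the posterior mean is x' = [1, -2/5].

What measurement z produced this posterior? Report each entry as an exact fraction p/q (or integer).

z = [-1]

x̄ = F·x = [3, 6]
P̄ = F·P·Fᵀ + Q = [11 9; 9 55]
S = H·P̄·Hᵀ + R = [340]
K = P̄·Hᵀ·S⁻¹ = [-2/17; -32/85]
x' − x̄ = [-2, -32/5] = K·y
y = (KᵀK)⁻¹·Kᵀ·(x' − x̄) = [17]
z = y + H·x̄ = [17] + [-18] = [-1]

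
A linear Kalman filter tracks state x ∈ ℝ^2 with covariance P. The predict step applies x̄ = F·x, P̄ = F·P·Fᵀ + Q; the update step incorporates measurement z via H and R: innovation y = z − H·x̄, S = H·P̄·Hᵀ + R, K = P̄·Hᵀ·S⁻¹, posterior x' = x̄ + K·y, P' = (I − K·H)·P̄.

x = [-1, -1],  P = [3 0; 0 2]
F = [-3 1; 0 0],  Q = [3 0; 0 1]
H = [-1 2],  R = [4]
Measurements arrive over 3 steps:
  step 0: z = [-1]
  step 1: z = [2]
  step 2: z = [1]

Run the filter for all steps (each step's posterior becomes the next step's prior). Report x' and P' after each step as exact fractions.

step 0: x̄ = F·x = [2, 0]
step 0: P̄ = F·P·Fᵀ + Q = [32 0; 0 1]
step 0: y = z − H·x̄ = [1]
step 0: S = H·P̄·Hᵀ + R = [40]
step 0: K = P̄·Hᵀ·S⁻¹ = [-4/5; 1/20]
step 0: x' = x̄ + K·y = [6/5, 1/20]
step 0: P' = (I − K·H)·P̄ = [32/5 8/5; 8/5 9/10]
step 1: x̄ = F·x = [-71/20, 0]
step 1: P̄ = F·P·Fᵀ + Q = [519/10 0; 0 1]
step 1: y = z − H·x̄ = [-31/20]
step 1: S = H·P̄·Hᵀ + R = [599/10]
step 1: K = P̄·Hᵀ·S⁻¹ = [-519/599; 20/599]
step 1: x' = x̄ + K·y = [-1322/599, -31/599]
step 1: P' = (I − K·H)·P̄ = [4152/599 1038/599; 1038/599 559/599]
step 2: x̄ = F·x = [3935/599, 0]
step 2: P̄ = F·P·Fᵀ + Q = [33496/599 0; 0 1]
step 2: y = z − H·x̄ = [4534/599]
step 2: S = H·P̄·Hᵀ + R = [38288/599]
step 2: K = P̄·Hᵀ·S⁻¹ = [-4187/4786; 599/19144]
step 2: x' = x̄ + K·y = [-126/2393, 2267/9572]
step 2: P' = (I − K·H)·P̄ = [16748/2393 4187/2393; 4187/2393 8973/9572]

step 0: x' = [6/5, 1/20], P' = [32/5 8/5; 8/5 9/10]
step 1: x' = [-1322/599, -31/599], P' = [4152/599 1038/599; 1038/599 559/599]
step 2: x' = [-126/2393, 2267/9572], P' = [16748/2393 4187/2393; 4187/2393 8973/9572]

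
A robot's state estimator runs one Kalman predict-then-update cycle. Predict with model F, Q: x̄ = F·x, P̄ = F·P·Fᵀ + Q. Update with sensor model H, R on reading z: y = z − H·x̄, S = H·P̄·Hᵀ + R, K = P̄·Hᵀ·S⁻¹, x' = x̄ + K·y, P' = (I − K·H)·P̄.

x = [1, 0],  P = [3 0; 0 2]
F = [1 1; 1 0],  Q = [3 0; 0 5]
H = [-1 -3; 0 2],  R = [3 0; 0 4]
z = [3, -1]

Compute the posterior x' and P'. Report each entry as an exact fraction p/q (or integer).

x' = [-1/2, -17/24]
P' = [19/5 -13/15; -13/15 79/180]

x̄ = F·x = [1, 1]
P̄ = F·P·Fᵀ + Q = [8 3; 3 8]
y = z − H·x̄ = [7, -3]
S = H·P̄·Hᵀ + R = [101 -54; -54 36]
K = P̄·Hᵀ·S⁻¹ = [-2/5 -13/30; -3/20 79/360]
x' = x̄ + K·y = [-1/2, -17/24]
P' = (I − K·H)·P̄ = [19/5 -13/15; -13/15 79/180]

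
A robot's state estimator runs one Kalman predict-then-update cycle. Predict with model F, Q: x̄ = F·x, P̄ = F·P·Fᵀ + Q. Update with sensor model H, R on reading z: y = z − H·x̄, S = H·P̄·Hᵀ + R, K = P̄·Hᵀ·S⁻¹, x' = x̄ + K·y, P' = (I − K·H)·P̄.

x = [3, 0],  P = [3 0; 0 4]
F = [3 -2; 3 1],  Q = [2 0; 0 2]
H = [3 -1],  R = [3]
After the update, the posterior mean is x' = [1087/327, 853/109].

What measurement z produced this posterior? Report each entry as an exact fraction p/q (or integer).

z = [2]

x̄ = F·x = [9, 9]
P̄ = F·P·Fᵀ + Q = [45 19; 19 33]
S = H·P̄·Hᵀ + R = [327]
K = P̄·Hᵀ·S⁻¹ = [116/327; 8/109]
x' − x̄ = [-1856/327, -128/109] = K·y
y = (KᵀK)⁻¹·Kᵀ·(x' − x̄) = [-16]
z = y + H·x̄ = [-16] + [18] = [2]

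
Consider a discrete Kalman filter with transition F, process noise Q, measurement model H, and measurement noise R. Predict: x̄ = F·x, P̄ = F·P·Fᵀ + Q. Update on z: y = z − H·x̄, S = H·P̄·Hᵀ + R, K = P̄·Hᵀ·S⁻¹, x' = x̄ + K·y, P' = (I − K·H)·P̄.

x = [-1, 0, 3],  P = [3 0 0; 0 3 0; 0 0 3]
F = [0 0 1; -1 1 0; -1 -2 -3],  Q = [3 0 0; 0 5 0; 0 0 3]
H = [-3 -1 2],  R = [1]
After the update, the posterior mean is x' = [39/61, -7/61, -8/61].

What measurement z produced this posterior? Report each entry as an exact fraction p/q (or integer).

z = [-2]

x̄ = F·x = [3, 1, -8]
P̄ = F·P·Fᵀ + Q = [6 0 -9; 0 11 -3; -9 -3 45]
S = H·P̄·Hᵀ + R = [366]
K = P̄·Hᵀ·S⁻¹ = [-6/61; -17/366; 20/61]
x' − x̄ = [-144/61, -68/61, 480/61] = K·y
y = (KᵀK)⁻¹·Kᵀ·(x' − x̄) = [24]
z = y + H·x̄ = [24] + [-26] = [-2]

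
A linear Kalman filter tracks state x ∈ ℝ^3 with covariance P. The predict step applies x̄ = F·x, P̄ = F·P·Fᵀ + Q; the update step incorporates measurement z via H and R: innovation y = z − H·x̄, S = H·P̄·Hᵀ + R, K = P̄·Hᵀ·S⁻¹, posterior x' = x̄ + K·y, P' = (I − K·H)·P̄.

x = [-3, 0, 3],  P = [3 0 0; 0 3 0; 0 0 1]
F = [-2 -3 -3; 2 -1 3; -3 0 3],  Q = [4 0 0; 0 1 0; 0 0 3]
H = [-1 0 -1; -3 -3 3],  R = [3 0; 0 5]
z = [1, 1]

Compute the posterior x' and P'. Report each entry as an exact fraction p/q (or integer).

x' = [-12431/2318, 112221/11590, 27543/5795]
P' = [96171/18544 -156555/18544 -8043/2318; -156555/18544 1529303/92720 91881/11590; -8043/2318 91881/11590 27078/5795]

x̄ = F·x = [-3, 3, 18]
P̄ = F·P·Fᵀ + Q = [52 -12 9; -12 25 -9; 9 -9 39]
y = z − H·x̄ = [16, -53]
S = H·P̄·Hᵀ + R = [112 -24; -24 833]
K = P̄·Hᵀ·S⁻¹ = [-10609/18544 -297/2318; 15909/92720 -861/11590; -4647/11590 747/5795]
x' = x̄ + K·y = [-12431/2318, 112221/11590, 27543/5795]
P' = (I − K·H)·P̄ = [96171/18544 -156555/18544 -8043/2318; -156555/18544 1529303/92720 91881/11590; -8043/2318 91881/11590 27078/5795]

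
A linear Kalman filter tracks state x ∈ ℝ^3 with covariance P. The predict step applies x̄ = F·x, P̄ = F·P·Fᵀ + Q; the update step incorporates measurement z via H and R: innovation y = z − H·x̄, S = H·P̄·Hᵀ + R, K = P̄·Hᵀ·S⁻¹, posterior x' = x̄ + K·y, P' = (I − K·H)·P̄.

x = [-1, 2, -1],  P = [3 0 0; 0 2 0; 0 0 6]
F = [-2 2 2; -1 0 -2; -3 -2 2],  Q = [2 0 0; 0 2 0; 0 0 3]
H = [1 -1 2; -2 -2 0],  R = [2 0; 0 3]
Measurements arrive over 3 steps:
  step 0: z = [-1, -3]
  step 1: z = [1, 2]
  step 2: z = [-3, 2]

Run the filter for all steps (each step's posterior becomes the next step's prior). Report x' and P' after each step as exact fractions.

step 0: x̄ = F·x = [4, 3, -3]
step 0: P̄ = F·P·Fᵀ + Q = [46 -18 34; -18 29 -15; 34 -15 62]
step 0: y = z − H·x̄ = [4, 11]
step 0: S = H·P̄·Hᵀ + R = [557 -110; -110 159]
step 0: K = P̄·Hᵀ·S⁻¹ = [14828/76463 -16672/76463; -14663/76463 -20724/76463; 23327/76463 -2136/76463]
step 0: x' = x̄ + K·y = [181772/76463, -57227/76463, -159577/76463]
step 0: P' = (I − K·H)·P̄ = [626370/76463 -601362/76463 -599038/76463; -601362/76463 632448/76463 602242/76463; -599038/76463 602242/76463 623967/76463]
step 1: x̄ = F·x = [-797152/76463, 137382/76463, -750016/76463]
step 1: P̄ = F·P·Fᵀ + Q = [22105202/76463 -3647448/76463 10917400/76463; -3647448/76463 879012/76463 -1806666/76463; 10917400/76463 -1806666/76463 6046555/76463]
step 1: y = z − H·x̄ = [2511029/76463, -1166614/76463]
step 1: S = H·P̄·Hᵀ + R = [105514520/76463 -78895316/76463; -78895316/76463 62986661/76463]
step 1: K = P̄·Hᵀ·S⁻¹ = [185087149/918824388 -76668455/229706097; -41340830/229706097 -31589936/229706097; 205266887/689118291 57755864/689118291]
step 1: x' = x̄ + K·y = [1178170775/918824388, -462933424/229706097, -899748083/689118291]
step 1: P' = (I − K·H)·P̄ = [396604447/153137398 -159967996/76568699 -491133542/229706097; -159967996/76568699 175762964/76568699 462255610/229706097; -491133542/229706097 462255610/229706097 1635350615/689118291]
step 2: x̄ = F·x = [-12688705745/1378236582, 3663472339/2756473164, -6691119463/2756473164]
step 2: P̄ = F·P·Fᵀ + Q = [55785021152/689118291 -8586407081/689118291 28535686013/689118291; -8586407081/689118291 7621513099/1378236582 -8826403075/1378236582; 28535686013/689118291 -8826403075/1378236582 40617666889/1378236582]
step 2: y = z − H·x̄ = [34153703263/2756473164, -6319155329/459412194]
step 2: S = H·P̄·Hᵀ + R = [582355424851/1378236582 -66812822369/229706097; -66812822369/229706097 19084356559/76568699]
step 2: K = P̄·Hᵀ·S⁻¹ = [5624821260370/28549160879713 -9126329298376/28549160879713; -5023505859049/28549160879713 -4274718004204/28549160879713; 8606898462085/28549160879713 2024928712872/28549160879713]
step 2: x' = x̄ + K·y = [-3977187333147/1679362404689, 2029306150507/1679362404689, 558185045491/1679362404689]
step 2: P' = (I − K·H)·P̄ = [69685147644894/28549160879713 -55995653697330/28549160879713 -57215579410742/28549160879713; -55995653697330/28549160879713 62407730703636/28549160879713 54178186341434/28549160879713; -57215579410742/28549160879713 54178186341434/28549160879713 64303781338173/28549160879713]

step 0: x' = [181772/76463, -57227/76463, -159577/76463], P' = [626370/76463 -601362/76463 -599038/76463; -601362/76463 632448/76463 602242/76463; -599038/76463 602242/76463 623967/76463]
step 1: x' = [1178170775/918824388, -462933424/229706097, -899748083/689118291], P' = [396604447/153137398 -159967996/76568699 -491133542/229706097; -159967996/76568699 175762964/76568699 462255610/229706097; -491133542/229706097 462255610/229706097 1635350615/689118291]
step 2: x' = [-3977187333147/1679362404689, 2029306150507/1679362404689, 558185045491/1679362404689], P' = [69685147644894/28549160879713 -55995653697330/28549160879713 -57215579410742/28549160879713; -55995653697330/28549160879713 62407730703636/28549160879713 54178186341434/28549160879713; -57215579410742/28549160879713 54178186341434/28549160879713 64303781338173/28549160879713]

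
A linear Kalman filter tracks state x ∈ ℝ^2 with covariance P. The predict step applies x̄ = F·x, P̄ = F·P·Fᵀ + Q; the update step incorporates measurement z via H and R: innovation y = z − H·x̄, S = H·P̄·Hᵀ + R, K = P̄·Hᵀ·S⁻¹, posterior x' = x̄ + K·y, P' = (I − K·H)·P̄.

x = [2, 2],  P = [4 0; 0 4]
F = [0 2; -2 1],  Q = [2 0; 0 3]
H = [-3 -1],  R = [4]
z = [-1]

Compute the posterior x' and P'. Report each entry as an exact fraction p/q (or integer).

x' = [130/79, -299/79]
P' = [422/237 -1018/237; -1018/237 3242/237]

x̄ = F·x = [4, -2]
P̄ = F·P·Fᵀ + Q = [18 8; 8 23]
y = z − H·x̄ = [9]
S = H·P̄·Hᵀ + R = [237]
K = P̄·Hᵀ·S⁻¹ = [-62/237; -47/237]
x' = x̄ + K·y = [130/79, -299/79]
P' = (I − K·H)·P̄ = [422/237 -1018/237; -1018/237 3242/237]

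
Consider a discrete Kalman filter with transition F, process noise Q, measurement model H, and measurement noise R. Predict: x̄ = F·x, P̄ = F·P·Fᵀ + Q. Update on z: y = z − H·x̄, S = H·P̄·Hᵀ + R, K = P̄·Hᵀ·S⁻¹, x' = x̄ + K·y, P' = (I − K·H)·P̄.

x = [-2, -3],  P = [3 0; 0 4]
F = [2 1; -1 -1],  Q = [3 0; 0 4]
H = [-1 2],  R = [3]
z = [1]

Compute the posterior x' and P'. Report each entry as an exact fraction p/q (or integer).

x' = [-59/53, 9/53]
P' = [493/106 94/53; 94/53 71/53]

x̄ = F·x = [-7, 5]
P̄ = F·P·Fᵀ + Q = [19 -10; -10 11]
y = z − H·x̄ = [-16]
S = H·P̄·Hᵀ + R = [106]
K = P̄·Hᵀ·S⁻¹ = [-39/106; 16/53]
x' = x̄ + K·y = [-59/53, 9/53]
P' = (I − K·H)·P̄ = [493/106 94/53; 94/53 71/53]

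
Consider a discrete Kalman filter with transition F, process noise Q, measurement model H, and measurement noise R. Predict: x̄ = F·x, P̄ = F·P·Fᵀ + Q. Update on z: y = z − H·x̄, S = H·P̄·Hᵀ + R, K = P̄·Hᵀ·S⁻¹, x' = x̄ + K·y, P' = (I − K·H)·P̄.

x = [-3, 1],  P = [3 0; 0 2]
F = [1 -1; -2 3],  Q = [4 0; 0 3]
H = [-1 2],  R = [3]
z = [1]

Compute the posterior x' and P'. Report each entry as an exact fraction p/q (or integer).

x̄ = F·x = [-4, 9]
P̄ = F·P·Fᵀ + Q = [9 -12; -12 33]
y = z − H·x̄ = [-21]
S = H·P̄·Hᵀ + R = [192]
K = P̄·Hᵀ·S⁻¹ = [-11/64; 13/32]
x' = x̄ + K·y = [-25/64, 15/32]
P' = (I − K·H)·P̄ = [213/64 45/32; 45/32 21/16]

x' = [-25/64, 15/32]
P' = [213/64 45/32; 45/32 21/16]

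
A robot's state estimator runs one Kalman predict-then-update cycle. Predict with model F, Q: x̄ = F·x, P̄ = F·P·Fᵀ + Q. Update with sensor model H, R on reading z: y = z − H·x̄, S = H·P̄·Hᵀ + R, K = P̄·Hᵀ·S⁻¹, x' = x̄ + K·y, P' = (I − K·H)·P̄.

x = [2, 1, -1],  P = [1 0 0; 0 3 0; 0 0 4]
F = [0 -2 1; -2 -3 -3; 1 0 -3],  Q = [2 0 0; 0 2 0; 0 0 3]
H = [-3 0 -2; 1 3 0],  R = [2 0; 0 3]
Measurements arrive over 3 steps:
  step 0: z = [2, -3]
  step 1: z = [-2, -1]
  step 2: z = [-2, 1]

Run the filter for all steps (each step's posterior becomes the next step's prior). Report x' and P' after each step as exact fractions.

step 0: x' = [-1603/362, 433/1086, 3140/543], P' = [2233/181 -2263/543 -9910/543; -2263/543 5657/3258 10057/1629; -9910/543 10057/1629 44758/1629]
step 1: x' = [85494244/25191131, -32734596/25191131, -217009833/50382262], P' = [261693741/50382262 -91293729/50382262 -196048476/25191131; -91293729/50382262 47820035/50382262 68818752/25191131; -196048476/25191131 68818752/25191131 305838654/25191131]
step 2: x' = [-233686498867/1449320653478, 542046987223/1449320653478, 1906535643955/1449320653478], P' = [3514475991864/724660326739 -1229437609674/724660326739 -5253446352942/724660326739; -1229437609674/724660326739 659812789211/724660326739 1850109541941/724660326739; -5253446352942/724660326739 1850109541941/724660326739 8200075510635/724660326739]

step 0: x̄ = F·x = [-3, -4, 5]
step 0: P̄ = F·P·Fᵀ + Q = [18 6 -12; 6 69 34; -12 34 40]
step 0: y = z − H·x̄ = [3, 12]
step 0: S = H·P̄·Hᵀ + R = [180 -288; -288 678]
step 0: K = P̄·Hᵀ·S⁻¹ = [-277/1086 -10/181; 253/3258 377/1086; -163/1629 49/543]
step 0: x' = x̄ + K·y = [-1603/362, 433/1086, 3140/543]
step 0: P' = (I − K·H)·P̄ = [2233/181 -2263/543 -9910/543; -2263/543 5657/3258 10057/1629; -9910/543 10057/1629 44758/1629]
step 1: x̄ = F·x = [2707/543, -3507/362, -7883/362]
step 1: P̄ = F·P·Fᵀ + Q = [19102/1629 -6092/181 -30028/543; -6092/181 56605/362 42702/181; -30028/543 42702/181 67354/181]
step 1: y = z − H·x̄ = [-5538/181, 25063/1086]
step 1: S = H·P̄·Hᵀ + R = [168768/181 -563198/543; -563198/543 3975047/3258]
step 1: K = P̄·Hᵀ·S⁻¹ = [-46701/5303396 -2031241/25191131; -73359/5303396 8694396/25191131; -619260/1325849 3469260/25191131]
step 1: x' = x̄ + K·y = [85494244/25191131, -32734596/25191131, -217009833/50382262]
step 1: P' = (I − K·H)·P̄ = [261693741/50382262 -91293729/50382262 -196048476/25191131; -91293729/50382262 47820035/50382262 68818752/25191131; -196048476/25191131 68818752/25191131 305838654/25191131]
step 2: x̄ = F·x = [-86071449/50382262, 505460099/50382262, 117431141/7197466]
step 2: P̄ = F·P·Fᵀ + Q = [176585978/25191131 -358090107/25191131 -87051171/3598733; -358090107/25191131 3759802475/50382262 759719451/7197466; -87051171/3598733 759719451/7197466 1181502573/7197466]
step 2: y = z − H·x̄ = [1285057103/50382262, -689963293/25191131]
step 2: S = H·P̄·Hᵀ + R = [10868393722/25191131 -12042339048/25191131; -12042339048/25191131 30045459733/50382262]
step 2: K = P̄·Hᵀ·S⁻¹ = [-18267634854/724660326739 -57945612386/724660326739; -5953127430/724660326739 250000252653/724660326739; -319905981222/724660326739 98960757627/724660326739]
step 2: x' = x̄ + K·y = [-233686498867/1449320653478, 542046987223/1449320653478, 1906535643955/1449320653478]
step 2: P' = (I − K·H)·P̄ = [3514475991864/724660326739 -1229437609674/724660326739 -5253446352942/724660326739; -1229437609674/724660326739 659812789211/724660326739 1850109541941/724660326739; -5253446352942/724660326739 1850109541941/724660326739 8200075510635/724660326739]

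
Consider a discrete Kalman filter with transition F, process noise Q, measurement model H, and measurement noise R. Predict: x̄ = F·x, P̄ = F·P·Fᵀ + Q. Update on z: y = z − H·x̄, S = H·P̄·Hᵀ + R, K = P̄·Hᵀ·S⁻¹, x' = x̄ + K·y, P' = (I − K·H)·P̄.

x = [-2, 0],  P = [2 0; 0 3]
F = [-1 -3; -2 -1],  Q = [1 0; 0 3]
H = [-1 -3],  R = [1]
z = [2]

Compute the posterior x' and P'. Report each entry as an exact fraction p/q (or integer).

x̄ = F·x = [2, 4]
P̄ = F·P·Fᵀ + Q = [30 13; 13 14]
y = z − H·x̄ = [16]
S = H·P̄·Hᵀ + R = [235]
K = P̄·Hᵀ·S⁻¹ = [-69/235; -11/47]
x' = x̄ + K·y = [-634/235, 12/47]
P' = (I − K·H)·P̄ = [2289/235 -148/47; -148/47 53/47]

x' = [-634/235, 12/47]
P' = [2289/235 -148/47; -148/47 53/47]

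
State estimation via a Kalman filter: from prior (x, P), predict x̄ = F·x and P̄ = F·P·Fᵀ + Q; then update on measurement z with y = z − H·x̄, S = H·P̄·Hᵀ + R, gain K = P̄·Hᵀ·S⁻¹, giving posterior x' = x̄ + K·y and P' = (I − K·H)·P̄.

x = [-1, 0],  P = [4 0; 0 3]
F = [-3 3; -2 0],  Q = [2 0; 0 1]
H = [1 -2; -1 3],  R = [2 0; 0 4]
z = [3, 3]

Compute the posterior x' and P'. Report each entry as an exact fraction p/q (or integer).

x̄ = F·x = [3, 2]
P̄ = F·P·Fᵀ + Q = [65 24; 24 17]
y = z − H·x̄ = [4, 0]
S = H·P̄·Hᵀ + R = [39 -47; -47 78]
K = P̄·Hᵀ·S⁻¹ = [1655/833 1072/833; 489/833 583/833]
x' = x̄ + K·y = [9119/833, 3622/833]
P' = (I − K·H)·P̄ = [18506/833 7598/833; 7598/833 3310/833]

x' = [9119/833, 3622/833]
P' = [18506/833 7598/833; 7598/833 3310/833]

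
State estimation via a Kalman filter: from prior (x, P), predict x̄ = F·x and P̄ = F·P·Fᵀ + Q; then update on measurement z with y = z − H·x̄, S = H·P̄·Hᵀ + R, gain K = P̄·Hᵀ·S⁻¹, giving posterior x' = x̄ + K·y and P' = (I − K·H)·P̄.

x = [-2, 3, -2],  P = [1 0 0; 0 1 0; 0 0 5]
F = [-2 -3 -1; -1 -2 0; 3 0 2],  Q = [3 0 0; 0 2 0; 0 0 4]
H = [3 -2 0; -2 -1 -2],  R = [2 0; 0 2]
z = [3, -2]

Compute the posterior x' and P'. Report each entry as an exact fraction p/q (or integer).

x' = [19351/13991, 7868/13991, -13150/13991]
P' = [29346/13991 38880/13991 -47512/13991; 38880/13991 57490/13991 -65734/13991; -47512/13991 -65734/13991 85032/13991]

x̄ = F·x = [-3, -4, -10]
P̄ = F·P·Fᵀ + Q = [21 8 -16; 8 7 -3; -16 -3 33]
y = z − H·x̄ = [4, -32]
S = H·P̄·Hᵀ + R = [123 -20; -20 117]
K = P̄·Hᵀ·S⁻¹ = [5139/13991 -1274/13991; 830/13991 -1891/13991; -5534/13991 -4653/13991]
x' = x̄ + K·y = [19351/13991, 7868/13991, -13150/13991]
P' = (I − K·H)·P̄ = [29346/13991 38880/13991 -47512/13991; 38880/13991 57490/13991 -65734/13991; -47512/13991 -65734/13991 85032/13991]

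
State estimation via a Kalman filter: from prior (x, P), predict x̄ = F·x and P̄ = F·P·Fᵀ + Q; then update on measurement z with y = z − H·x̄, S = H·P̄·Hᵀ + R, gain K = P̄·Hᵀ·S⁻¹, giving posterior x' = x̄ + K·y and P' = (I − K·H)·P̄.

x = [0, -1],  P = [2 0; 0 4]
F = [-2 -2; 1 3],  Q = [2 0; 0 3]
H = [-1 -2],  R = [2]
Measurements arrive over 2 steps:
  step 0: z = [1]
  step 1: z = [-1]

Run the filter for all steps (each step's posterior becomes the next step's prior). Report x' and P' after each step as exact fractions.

step 0: x̄ = F·x = [2, -3]
step 0: P̄ = F·P·Fᵀ + Q = [26 -28; -28 41]
step 0: y = z − H·x̄ = [-3]
step 0: S = H·P̄·Hᵀ + R = [80]
step 0: K = P̄·Hᵀ·S⁻¹ = [3/8; -27/40]
step 0: x' = x̄ + K·y = [7/8, -39/40]
step 0: P' = (I − K·H)·P̄ = [59/4 -31/4; -31/4 91/20]
step 1: x̄ = F·x = [1/5, -41/20]
step 1: P̄ = F·P·Fᵀ + Q = [86/5 26/5; 26/5 61/5]
step 1: y = z − H·x̄ = [-49/10]
step 1: S = H·P̄·Hᵀ + R = [444/5]
step 1: K = P̄·Hᵀ·S⁻¹ = [-23/74; -1/3]
step 1: x' = x̄ + K·y = [255/148, -5/12]
step 1: P' = (I − K·H)·P̄ = [319/37 -4; -4 7/3]

step 0: x' = [7/8, -39/40], P' = [59/4 -31/4; -31/4 91/20]
step 1: x' = [255/148, -5/12], P' = [319/37 -4; -4 7/3]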